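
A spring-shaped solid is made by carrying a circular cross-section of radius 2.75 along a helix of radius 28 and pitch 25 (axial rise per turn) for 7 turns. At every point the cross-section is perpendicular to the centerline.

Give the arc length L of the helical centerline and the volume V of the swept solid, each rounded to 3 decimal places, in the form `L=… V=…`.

2πR = 2π·28 = 175.929189
per-turn = √(175.929189² + 25²) = √(30951.0794 + 625) = √31576.0794 = 177.696594
L = 7 × 177.696594 = 1243.876156
V = π·2.75² × L = 23.758294 × 1243.876156 = 29552.375957

L=1243.876 V=29552.376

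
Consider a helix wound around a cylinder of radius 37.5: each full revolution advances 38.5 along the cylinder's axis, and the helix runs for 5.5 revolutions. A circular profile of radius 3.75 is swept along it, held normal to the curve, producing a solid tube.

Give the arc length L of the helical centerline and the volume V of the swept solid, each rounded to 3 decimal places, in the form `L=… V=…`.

L=1313.093 V=58010.667

2πR = 2π·37.5 = 235.619449
per-turn = √(235.619449² + 38.5²) = √(55516.5248 + 1482.25) = √56998.7748 = 238.744162
L = 5.5 × 238.744162 = 1313.092889
V = π·3.75² × L = 44.178647 × 1313.092889 = 58010.666836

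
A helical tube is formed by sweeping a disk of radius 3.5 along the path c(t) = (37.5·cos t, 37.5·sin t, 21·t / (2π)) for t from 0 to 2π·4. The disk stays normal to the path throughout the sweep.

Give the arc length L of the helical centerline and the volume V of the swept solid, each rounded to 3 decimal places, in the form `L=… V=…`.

L=946.214 V=36414.571

2πR = 2π·37.5 = 235.619449
per-turn = √(235.619449² + 21²) = √(55516.5248 + 441) = √55957.5248 = 236.553429
L = 4 × 236.553429 = 946.213716
V = π·3.5² × L = 38.484510 × 946.213716 = 36414.571217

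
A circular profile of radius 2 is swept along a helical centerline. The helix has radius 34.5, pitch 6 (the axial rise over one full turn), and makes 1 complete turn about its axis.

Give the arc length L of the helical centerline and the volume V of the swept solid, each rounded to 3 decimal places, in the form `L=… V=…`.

2πR = 2π·34.5 = 216.769893
per-turn = √(216.769893² + 6²) = √(46989.1866 + 36) = √47025.1866 = 216.852915
L = 1 × 216.852915 = 216.852915
V = π·2² × L = 12.566371 × 216.852915 = 2725.054093

L=216.853 V=2725.054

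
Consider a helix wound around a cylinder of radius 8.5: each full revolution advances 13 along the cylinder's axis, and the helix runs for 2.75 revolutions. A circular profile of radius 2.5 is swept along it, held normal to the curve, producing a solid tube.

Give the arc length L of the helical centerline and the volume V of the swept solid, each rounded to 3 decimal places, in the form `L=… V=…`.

L=151.158 V=2967.978

2πR = 2π·8.5 = 53.407075
per-turn = √(53.407075² + 13²) = √(2852.3157 + 169) = √3021.3157 = 54.966496
L = 2.75 × 54.966496 = 151.157864
V = π·2.5² × L = 19.634954 × 151.157864 = 2967.977714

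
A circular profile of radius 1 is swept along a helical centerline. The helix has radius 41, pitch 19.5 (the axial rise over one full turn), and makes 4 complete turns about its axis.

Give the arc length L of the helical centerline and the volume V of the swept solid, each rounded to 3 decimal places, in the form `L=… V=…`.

L=1033.390 V=3246.491

2πR = 2π·41 = 257.610598
per-turn = √(257.610598² + 19.5²) = √(66363.2200 + 380.25) = √66743.4700 = 258.347576
L = 4 × 258.347576 = 1033.390304
V = π·1² × L = 3.141593 × 1033.390304 = 3246.491387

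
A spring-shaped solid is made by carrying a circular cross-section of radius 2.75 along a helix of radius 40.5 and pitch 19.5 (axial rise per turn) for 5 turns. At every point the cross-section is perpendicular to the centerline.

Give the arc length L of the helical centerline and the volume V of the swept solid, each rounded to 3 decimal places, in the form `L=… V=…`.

2πR = 2π·40.5 = 254.469005
per-turn = √(254.469005² + 19.5²) = √(64754.4745 + 380.25) = √65134.7245 = 255.215055
L = 5 × 255.215055 = 1276.075277
V = π·2.75² × L = 23.758294 × 1276.075277 = 30317.372156

L=1276.075 V=30317.372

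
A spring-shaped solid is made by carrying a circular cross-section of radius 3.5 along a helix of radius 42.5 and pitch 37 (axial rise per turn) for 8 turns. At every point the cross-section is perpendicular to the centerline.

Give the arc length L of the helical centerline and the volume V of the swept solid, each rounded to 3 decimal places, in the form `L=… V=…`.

L=2156.692 V=82999.241

2πR = 2π·42.5 = 267.035376
per-turn = √(267.035376² + 37²) = √(71307.8918 + 1369) = √72676.8918 = 269.586520
L = 8 × 269.586520 = 2156.692160
V = π·3.5² × L = 38.484510 × 2156.692160 = 82999.241031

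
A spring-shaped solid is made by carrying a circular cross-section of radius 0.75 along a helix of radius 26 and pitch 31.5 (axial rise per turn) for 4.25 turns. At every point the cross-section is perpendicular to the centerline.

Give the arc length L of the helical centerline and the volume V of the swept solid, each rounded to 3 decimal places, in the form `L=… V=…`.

L=707.081 V=1249.516

2πR = 2π·26 = 163.362818
per-turn = √(163.362818² + 31.5²) = √(26687.4103 + 992.25) = √27679.6603 = 166.372054
L = 4.25 × 166.372054 = 707.081229
V = π·0.75² × L = 1.767146 × 707.081229 = 1249.515672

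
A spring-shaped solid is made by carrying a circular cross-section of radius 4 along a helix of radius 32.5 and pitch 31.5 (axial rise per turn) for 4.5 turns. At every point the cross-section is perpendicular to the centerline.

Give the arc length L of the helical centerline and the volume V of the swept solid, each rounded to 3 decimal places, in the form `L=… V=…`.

2πR = 2π·32.5 = 204.203522
per-turn = √(204.203522² + 31.5²) = √(41699.0786 + 992.25) = √42691.3286 = 206.618800
L = 4.5 × 206.618800 = 929.784601
V = π·4² × L = 50.265482 × 929.784601 = 46736.071545

L=929.785 V=46736.072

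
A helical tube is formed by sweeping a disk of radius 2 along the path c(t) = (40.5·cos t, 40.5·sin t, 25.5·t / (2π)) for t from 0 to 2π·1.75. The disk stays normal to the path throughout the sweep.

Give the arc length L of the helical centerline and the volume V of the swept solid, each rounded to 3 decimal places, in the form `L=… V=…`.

L=447.551 V=5624.093

2πR = 2π·40.5 = 254.469005
per-turn = √(254.469005² + 25.5²) = √(64754.4745 + 650.25) = √65404.7245 = 255.743474
L = 1.75 × 255.743474 = 447.551079
V = π·2² × L = 12.566371 × 447.551079 = 5624.092733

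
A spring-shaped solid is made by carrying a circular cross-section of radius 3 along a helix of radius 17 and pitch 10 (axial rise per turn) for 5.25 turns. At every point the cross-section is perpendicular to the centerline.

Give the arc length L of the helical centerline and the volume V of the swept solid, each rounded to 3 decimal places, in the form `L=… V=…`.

L=563.226 V=15924.853

2πR = 2π·17 = 106.814150
per-turn = √(106.814150² + 10²) = √(11409.2627 + 100) = √11509.2627 = 107.281232
L = 5.25 × 107.281232 = 563.226467
V = π·3² × L = 28.274334 × 563.226467 = 15924.853172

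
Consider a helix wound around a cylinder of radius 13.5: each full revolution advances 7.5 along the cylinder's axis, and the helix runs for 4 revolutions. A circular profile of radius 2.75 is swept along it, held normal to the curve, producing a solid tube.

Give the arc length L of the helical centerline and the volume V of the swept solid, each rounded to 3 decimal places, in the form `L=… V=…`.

2πR = 2π·13.5 = 84.823002
per-turn = √(84.823002² + 7.5²) = √(7194.9416 + 56.25) = √7251.1916 = 85.153929
L = 4 × 85.153929 = 340.615716
V = π·2.75² × L = 23.758294 × 340.615716 = 8092.448464

L=340.616 V=8092.448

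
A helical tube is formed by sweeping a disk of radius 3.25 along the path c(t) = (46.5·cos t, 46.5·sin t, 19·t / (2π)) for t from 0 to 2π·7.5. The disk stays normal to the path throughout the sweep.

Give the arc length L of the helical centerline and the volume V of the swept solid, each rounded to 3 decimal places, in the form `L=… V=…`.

2πR = 2π·46.5 = 292.168117
per-turn = √(292.168117² + 19²) = √(85362.2085 + 361) = √85723.2085 = 292.785260
L = 7.5 × 292.785260 = 2195.889450
V = π·3.25² × L = 33.183072 × 2195.889450 = 72866.358606

L=2195.889 V=72866.359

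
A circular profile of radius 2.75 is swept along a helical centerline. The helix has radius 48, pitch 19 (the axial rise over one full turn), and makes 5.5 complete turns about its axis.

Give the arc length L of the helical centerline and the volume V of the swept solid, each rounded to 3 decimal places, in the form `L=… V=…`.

2πR = 2π·48 = 301.592895
per-turn = √(301.592895² + 19²) = √(90958.2742 + 361) = √91319.2742 = 302.190791
L = 5.5 × 302.190791 = 1662.049350
V = π·2.75² × L = 23.758294 × 1662.049350 = 39487.457847

L=1662.049 V=39487.458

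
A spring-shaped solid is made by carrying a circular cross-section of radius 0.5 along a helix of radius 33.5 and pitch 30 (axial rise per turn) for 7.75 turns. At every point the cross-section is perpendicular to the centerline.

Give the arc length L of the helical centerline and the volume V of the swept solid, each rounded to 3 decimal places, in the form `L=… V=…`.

L=1647.757 V=1294.146

2πR = 2π·33.5 = 210.486708
per-turn = √(210.486708² + 30²) = √(44304.6542 + 900) = √45204.6542 = 212.613862
L = 7.75 × 212.613862 = 1647.757428
V = π·0.5² × L = 0.785398 × 1647.757428 = 1294.145657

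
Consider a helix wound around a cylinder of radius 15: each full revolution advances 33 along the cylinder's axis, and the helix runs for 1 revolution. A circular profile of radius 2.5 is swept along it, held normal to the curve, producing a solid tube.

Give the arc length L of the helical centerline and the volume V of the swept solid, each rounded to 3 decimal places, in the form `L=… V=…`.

2πR = 2π·15 = 94.247780
per-turn = √(94.247780² + 33²) = √(8882.6440 + 1089) = √9971.6440 = 99.858119
L = 1 × 99.858119 = 99.858119
V = π·2.5² × L = 19.634954 × 99.858119 = 1960.709585

L=99.858 V=1960.710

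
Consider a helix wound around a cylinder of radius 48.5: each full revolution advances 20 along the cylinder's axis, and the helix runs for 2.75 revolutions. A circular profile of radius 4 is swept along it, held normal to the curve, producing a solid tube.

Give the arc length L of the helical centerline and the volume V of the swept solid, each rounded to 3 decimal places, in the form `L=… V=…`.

L=839.823 V=42214.096

2πR = 2π·48.5 = 304.734487
per-turn = √(304.734487² + 20²) = √(92863.1078 + 400) = √93263.1078 = 305.390091
L = 2.75 × 305.390091 = 839.822751
V = π·4² × L = 50.265482 × 839.822751 = 42214.095749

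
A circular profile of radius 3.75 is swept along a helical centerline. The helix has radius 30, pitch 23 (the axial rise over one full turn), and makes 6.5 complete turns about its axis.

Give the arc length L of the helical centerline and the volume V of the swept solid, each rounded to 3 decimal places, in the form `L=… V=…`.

2πR = 2π·30 = 188.495559
per-turn = √(188.495559² + 23²) = √(35530.5758 + 529) = √36059.5758 = 189.893591
L = 6.5 × 189.893591 = 1234.308340
V = π·3.75² × L = 44.178647 × 1234.308340 = 54530.072082

L=1234.308 V=54530.072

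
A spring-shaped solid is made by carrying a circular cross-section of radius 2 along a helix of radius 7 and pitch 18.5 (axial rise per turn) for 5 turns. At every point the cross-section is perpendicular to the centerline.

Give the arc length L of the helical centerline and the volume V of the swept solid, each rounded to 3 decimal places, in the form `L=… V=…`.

2πR = 2π·7 = 43.982297
per-turn = √(43.982297² + 18.5²) = √(1934.4425 + 342.25) = √2276.6925 = 47.714699
L = 5 × 47.714699 = 238.573493
V = π·2² × L = 12.566371 × 238.573493 = 2998.002932

L=238.573 V=2998.003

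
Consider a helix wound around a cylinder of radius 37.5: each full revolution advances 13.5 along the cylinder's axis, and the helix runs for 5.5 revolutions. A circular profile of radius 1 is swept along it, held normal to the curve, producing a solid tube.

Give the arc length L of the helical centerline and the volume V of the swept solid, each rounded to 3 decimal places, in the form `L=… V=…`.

2πR = 2π·37.5 = 235.619449
per-turn = √(235.619449² + 13.5²) = √(55516.5248 + 182.25) = √55698.7748 = 236.005879
L = 5.5 × 236.005879 = 1298.032333
V = π·1² × L = 3.141593 × 1298.032333 = 4077.888840

L=1298.032 V=4077.889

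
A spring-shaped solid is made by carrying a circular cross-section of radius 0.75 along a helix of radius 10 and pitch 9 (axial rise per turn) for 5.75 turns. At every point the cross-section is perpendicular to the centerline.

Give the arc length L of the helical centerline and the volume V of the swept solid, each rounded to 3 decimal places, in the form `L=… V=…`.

2πR = 2π·10 = 62.831853
per-turn = √(62.831853² + 9²) = √(3947.8418 + 81) = √4028.8418 = 63.473158
L = 5.75 × 63.473158 = 364.970657
V = π·0.75² × L = 1.767146 × 364.970657 = 644.956389

L=364.971 V=644.956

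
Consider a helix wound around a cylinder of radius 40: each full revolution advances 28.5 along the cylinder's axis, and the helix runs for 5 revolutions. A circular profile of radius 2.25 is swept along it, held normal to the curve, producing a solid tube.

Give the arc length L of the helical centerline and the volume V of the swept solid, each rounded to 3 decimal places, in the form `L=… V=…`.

L=1264.691 V=20114.039

2πR = 2π·40 = 251.327412
per-turn = √(251.327412² + 28.5²) = √(63165.4682 + 812.25) = √63977.7182 = 252.938171
L = 5 × 252.938171 = 1264.690853
V = π·2.25² × L = 15.904313 × 1264.690853 = 20114.038936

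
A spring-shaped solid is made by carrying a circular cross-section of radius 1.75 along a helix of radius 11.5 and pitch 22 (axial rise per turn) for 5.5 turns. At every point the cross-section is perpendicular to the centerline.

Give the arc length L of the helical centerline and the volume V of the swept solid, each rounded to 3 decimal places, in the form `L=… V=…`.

2πR = 2π·11.5 = 72.256631
per-turn = √(72.256631² + 22²) = √(5221.0207 + 484) = √5705.0207 = 75.531588
L = 5.5 × 75.531588 = 415.423732
V = π·1.75² × L = 9.621128 × 415.423732 = 3996.844692

L=415.424 V=3996.845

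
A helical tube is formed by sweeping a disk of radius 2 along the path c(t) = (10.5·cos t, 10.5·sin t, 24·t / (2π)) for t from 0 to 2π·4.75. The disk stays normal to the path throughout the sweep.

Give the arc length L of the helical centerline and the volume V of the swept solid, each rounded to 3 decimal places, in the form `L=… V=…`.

L=333.465 V=4190.450

2πR = 2π·10.5 = 65.973446
per-turn = √(65.973446² + 24²) = √(4352.4955 + 576) = √4928.4955 = 70.203245
L = 4.75 × 70.203245 = 333.465411
V = π·2² × L = 12.566371 × 333.465411 = 4190.449947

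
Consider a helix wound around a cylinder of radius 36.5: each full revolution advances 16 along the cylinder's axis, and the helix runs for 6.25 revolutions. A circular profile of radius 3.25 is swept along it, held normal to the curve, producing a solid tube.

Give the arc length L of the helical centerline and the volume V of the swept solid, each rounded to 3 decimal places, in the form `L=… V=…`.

2πR = 2π·36.5 = 229.336264
per-turn = √(229.336264² + 16²) = √(52595.1219 + 256) = √52851.1219 = 229.893719
L = 6.25 × 229.893719 = 1436.835741
V = π·3.25² × L = 33.183072 × 1436.835741 = 47678.624435

L=1436.836 V=47678.624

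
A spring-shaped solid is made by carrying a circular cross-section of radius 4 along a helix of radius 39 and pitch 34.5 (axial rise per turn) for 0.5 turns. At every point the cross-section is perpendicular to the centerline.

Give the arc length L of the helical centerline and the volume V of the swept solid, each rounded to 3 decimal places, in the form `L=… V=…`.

L=123.730 V=6219.372

2πR = 2π·39 = 245.044227
per-turn = √(245.044227² + 34.5²) = √(60046.6732 + 1190.25) = √61236.9232 = 247.460953
L = 0.5 × 247.460953 = 123.730476
V = π·4² × L = 50.265482 × 123.730476 = 6219.372092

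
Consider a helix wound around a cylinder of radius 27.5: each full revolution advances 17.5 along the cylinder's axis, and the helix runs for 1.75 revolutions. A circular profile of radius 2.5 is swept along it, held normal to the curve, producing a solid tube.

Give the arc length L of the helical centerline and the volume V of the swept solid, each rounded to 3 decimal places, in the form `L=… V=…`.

L=303.925 V=5967.557

2πR = 2π·27.5 = 172.787596
per-turn = √(172.787596² + 17.5²) = √(29855.5533 + 306.25) = √30161.8033 = 173.671539
L = 1.75 × 173.671539 = 303.925193
V = π·2.5² × L = 19.634954 × 303.925193 = 5967.557200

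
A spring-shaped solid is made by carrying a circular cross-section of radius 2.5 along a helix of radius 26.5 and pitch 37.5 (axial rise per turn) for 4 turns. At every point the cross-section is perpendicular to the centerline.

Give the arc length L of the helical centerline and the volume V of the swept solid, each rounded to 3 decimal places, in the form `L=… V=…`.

2πR = 2π·26.5 = 166.504411
per-turn = √(166.504411² + 37.5²) = √(27723.7188 + 1406.25) = √29129.9688 = 170.675038
L = 4 × 170.675038 = 682.700154
V = π·2.5² × L = 19.634954 × 682.700154 = 13404.786177

L=682.700 V=13404.786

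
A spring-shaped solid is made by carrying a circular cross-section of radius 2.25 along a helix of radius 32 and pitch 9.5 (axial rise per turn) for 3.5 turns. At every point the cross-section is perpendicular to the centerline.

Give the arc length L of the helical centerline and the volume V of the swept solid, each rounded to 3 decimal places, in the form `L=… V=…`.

2πR = 2π·32 = 201.061930
per-turn = √(201.061930² + 9.5²) = √(40425.8996 + 90.25) = √40516.1496 = 201.286238
L = 3.5 × 201.286238 = 704.501833
V = π·2.25² × L = 15.904313 × 704.501833 = 11204.617529

L=704.502 V=11204.618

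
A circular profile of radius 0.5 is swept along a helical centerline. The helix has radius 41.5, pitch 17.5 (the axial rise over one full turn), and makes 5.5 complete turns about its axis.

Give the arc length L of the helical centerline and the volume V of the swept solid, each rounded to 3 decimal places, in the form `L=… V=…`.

L=1437.363 V=1128.902

2πR = 2π·41.5 = 260.752190
per-turn = √(260.752190² + 17.5²) = √(67991.7047 + 306.25) = √68297.9547 = 261.338774
L = 5.5 × 261.338774 = 1437.363256
V = π·0.5² × L = 0.785398 × 1437.363256 = 1128.902462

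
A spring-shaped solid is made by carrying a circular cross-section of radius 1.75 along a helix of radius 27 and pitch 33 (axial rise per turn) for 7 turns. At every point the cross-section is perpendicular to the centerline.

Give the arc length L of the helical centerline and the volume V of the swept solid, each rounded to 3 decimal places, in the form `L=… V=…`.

2πR = 2π·27 = 169.646003
per-turn = √(169.646003² + 33²) = √(28779.7664 + 1089) = √29868.7664 = 172.825827
L = 7 × 172.825827 = 1209.780788
V = π·1.75² × L = 9.621128 × 1209.780788 = 11639.455211

L=1209.781 V=11639.455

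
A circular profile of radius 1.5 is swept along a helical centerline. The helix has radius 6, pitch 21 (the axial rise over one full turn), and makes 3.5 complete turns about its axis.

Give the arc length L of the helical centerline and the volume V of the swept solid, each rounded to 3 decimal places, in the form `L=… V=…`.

L=151.037 V=1067.619

2πR = 2π·6 = 37.699112
per-turn = √(37.699112² + 21²) = √(1421.2230 + 441) = √1862.2230 = 43.153482
L = 3.5 × 43.153482 = 151.037188
V = π·1.5² × L = 7.068583 × 151.037188 = 1067.618971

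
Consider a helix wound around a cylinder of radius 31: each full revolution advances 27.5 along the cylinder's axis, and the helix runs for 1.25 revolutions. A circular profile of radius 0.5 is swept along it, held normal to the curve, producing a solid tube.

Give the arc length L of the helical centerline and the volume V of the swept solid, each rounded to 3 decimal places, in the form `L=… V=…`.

2πR = 2π·31 = 194.778745
per-turn = √(194.778745² + 27.5²) = √(37938.7593 + 756.25) = √38695.0093 = 196.710471
L = 1.25 × 196.710471 = 245.888088
V = π·0.5² × L = 0.785398 × 245.888088 = 193.120053

L=245.888 V=193.120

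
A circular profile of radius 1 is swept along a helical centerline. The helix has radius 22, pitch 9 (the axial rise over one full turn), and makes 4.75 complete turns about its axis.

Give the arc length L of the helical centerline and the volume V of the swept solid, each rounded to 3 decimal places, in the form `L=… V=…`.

L=657.983 V=2067.115

2πR = 2π·22 = 138.230077
per-turn = √(138.230077² + 9²) = √(19107.5541 + 81) = √19188.5541 = 138.522757
L = 4.75 × 138.522757 = 657.983094
V = π·1² × L = 3.141593 × 657.983094 = 2067.114855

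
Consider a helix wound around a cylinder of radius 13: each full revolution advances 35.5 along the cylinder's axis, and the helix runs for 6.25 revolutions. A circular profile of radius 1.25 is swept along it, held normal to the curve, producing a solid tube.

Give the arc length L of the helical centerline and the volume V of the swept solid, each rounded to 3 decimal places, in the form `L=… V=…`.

L=556.640 V=2732.399

2πR = 2π·13 = 81.681409
per-turn = √(81.681409² + 35.5²) = √(6671.8526 + 1260.25) = √7932.1026 = 89.062352
L = 6.25 × 89.062352 = 556.639701
V = π·1.25² × L = 4.908739 × 556.639701 = 2732.398743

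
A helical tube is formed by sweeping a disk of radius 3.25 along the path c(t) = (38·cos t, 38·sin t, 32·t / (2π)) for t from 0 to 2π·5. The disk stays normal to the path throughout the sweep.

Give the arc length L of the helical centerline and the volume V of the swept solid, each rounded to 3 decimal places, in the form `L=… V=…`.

2πR = 2π·38 = 238.761042
per-turn = √(238.761042² + 32²) = √(57006.8350 + 1024) = √58030.8350 = 240.895901
L = 5 × 240.895901 = 1204.479504
V = π·3.25² × L = 33.183072 × 1204.479504 = 39968.330589

L=1204.480 V=39968.331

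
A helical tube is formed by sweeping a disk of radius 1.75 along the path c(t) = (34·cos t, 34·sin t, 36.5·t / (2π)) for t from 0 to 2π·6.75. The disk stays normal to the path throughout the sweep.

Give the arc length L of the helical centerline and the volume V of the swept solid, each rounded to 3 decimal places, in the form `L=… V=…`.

2πR = 2π·34 = 213.628300
per-turn = √(213.628300² + 36.5²) = √(45637.0508 + 1332.25) = √46969.3008 = 216.724020
L = 6.75 × 216.724020 = 1462.887134
V = π·1.75² × L = 9.621128 × 1462.887134 = 14074.623632

L=1462.887 V=14074.624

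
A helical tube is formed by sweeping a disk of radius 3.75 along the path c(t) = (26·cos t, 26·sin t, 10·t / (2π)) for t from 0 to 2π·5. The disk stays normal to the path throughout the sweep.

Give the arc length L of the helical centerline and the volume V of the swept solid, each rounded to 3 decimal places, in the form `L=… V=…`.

L=818.343 V=36153.286

2πR = 2π·26 = 163.362818
per-turn = √(163.362818² + 10²) = √(26687.4103 + 100) = √26787.4103 = 163.668599
L = 5 × 163.668599 = 818.342995
V = π·3.75² × L = 44.178647 × 818.342995 = 36153.286050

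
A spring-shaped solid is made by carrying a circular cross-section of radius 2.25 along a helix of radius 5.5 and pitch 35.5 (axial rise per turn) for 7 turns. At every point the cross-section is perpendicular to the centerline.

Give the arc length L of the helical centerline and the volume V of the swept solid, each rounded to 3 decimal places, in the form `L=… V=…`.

2πR = 2π·5.5 = 34.557519
per-turn = √(34.557519² + 35.5²) = √(1194.2221 + 1260.25) = √2454.4721 = 49.542629
L = 7 × 49.542629 = 346.798406
V = π·2.25² × L = 15.904313 × 346.798406 = 5515.590333

L=346.798 V=5515.590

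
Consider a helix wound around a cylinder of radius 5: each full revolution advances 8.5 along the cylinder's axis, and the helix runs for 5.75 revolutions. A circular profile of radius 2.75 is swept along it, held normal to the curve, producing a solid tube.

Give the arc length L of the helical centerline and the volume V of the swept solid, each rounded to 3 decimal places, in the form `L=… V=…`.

2πR = 2π·5 = 31.415927
per-turn = √(31.415927² + 8.5²) = √(986.9604 + 72.25) = √1059.2104 = 32.545513
L = 5.75 × 32.545513 = 187.136702
V = π·2.75² × L = 23.758294 × 187.136702 = 4446.048863

L=187.137 V=4446.049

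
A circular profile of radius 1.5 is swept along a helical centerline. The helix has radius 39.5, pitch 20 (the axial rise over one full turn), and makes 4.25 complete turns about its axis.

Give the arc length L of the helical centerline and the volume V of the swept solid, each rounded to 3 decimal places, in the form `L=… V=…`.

2πR = 2π·39.5 = 248.185820
per-turn = √(248.185820² + 20²) = √(61596.2011 + 400) = √61996.2011 = 248.990363
L = 4.25 × 248.990363 = 1058.209044
V = π·1.5² × L = 7.068583 × 1058.209044 = 7480.038960

L=1058.209 V=7480.039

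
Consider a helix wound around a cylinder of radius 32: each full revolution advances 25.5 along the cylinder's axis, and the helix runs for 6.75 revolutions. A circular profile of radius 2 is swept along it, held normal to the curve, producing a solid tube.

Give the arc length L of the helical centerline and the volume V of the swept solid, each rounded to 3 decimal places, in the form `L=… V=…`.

L=1368.039 V=17191.291

2πR = 2π·32 = 201.061930
per-turn = √(201.061930² + 25.5²) = √(40425.8996 + 650.25) = √41076.1496 = 202.672518
L = 6.75 × 202.672518 = 1368.039498
V = π·2² × L = 12.566371 × 1368.039498 = 17191.291344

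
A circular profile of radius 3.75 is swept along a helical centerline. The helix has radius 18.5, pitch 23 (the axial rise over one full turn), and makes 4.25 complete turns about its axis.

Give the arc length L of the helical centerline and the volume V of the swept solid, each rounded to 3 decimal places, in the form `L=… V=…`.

L=503.593 V=22248.075

2πR = 2π·18.5 = 116.238928
per-turn = √(116.238928² + 23²) = √(13511.4884 + 529) = √14040.4884 = 118.492567
L = 4.25 × 118.492567 = 503.593410
V = π·3.75² × L = 44.178647 × 503.593410 = 22248.075318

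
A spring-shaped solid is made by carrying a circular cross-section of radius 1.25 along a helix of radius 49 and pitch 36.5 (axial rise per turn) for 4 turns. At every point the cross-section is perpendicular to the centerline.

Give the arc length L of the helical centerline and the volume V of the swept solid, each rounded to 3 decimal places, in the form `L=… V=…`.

2πR = 2π·49 = 307.876080
per-turn = √(307.876080² + 36.5²) = √(94787.6807 + 1332.25) = √96119.9307 = 310.032145
L = 4 × 310.032145 = 1240.128578
V = π·1.25² × L = 4.908739 × 1240.128578 = 6087.466924

L=1240.129 V=6087.467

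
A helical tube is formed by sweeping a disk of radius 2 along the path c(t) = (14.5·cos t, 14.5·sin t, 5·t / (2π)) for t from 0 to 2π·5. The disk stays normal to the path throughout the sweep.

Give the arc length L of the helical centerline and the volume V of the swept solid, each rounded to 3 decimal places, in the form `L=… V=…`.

L=456.216 V=5732.985

2πR = 2π·14.5 = 91.106187
per-turn = √(91.106187² + 5²) = √(8300.3373 + 25) = √8325.3373 = 91.243286
L = 5 × 91.243286 = 456.216432
V = π·2² × L = 12.566371 × 456.216432 = 5732.984761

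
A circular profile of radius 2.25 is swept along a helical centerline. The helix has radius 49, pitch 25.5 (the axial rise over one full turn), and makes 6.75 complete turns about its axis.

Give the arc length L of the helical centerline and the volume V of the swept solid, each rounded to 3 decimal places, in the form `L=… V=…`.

2πR = 2π·49 = 307.876080
per-turn = √(307.876080² + 25.5²) = √(94787.6807 + 650.25) = √95437.9307 = 308.930301
L = 6.75 × 308.930301 = 2085.279529
V = π·2.25² × L = 15.904313 × 2085.279529 = 33164.937931

L=2085.280 V=33164.938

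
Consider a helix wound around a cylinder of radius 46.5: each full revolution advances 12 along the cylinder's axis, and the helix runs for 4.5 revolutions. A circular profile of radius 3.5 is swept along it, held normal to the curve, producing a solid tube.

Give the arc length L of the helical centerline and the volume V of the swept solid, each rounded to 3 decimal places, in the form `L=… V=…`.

L=1315.865 V=50640.420

2πR = 2π·46.5 = 292.168117
per-turn = √(292.168117² + 12²) = √(85362.2085 + 144) = √85506.2085 = 292.414446
L = 4.5 × 292.414446 = 1315.865009
V = π·3.5² × L = 38.484510 × 1315.865009 = 50640.420099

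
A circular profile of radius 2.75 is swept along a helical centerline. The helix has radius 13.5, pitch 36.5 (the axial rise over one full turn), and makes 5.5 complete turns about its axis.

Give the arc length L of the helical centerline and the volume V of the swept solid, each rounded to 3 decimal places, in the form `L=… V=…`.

L=507.885 V=12066.490

2πR = 2π·13.5 = 84.823002
per-turn = √(84.823002² + 36.5²) = √(7194.9416 + 1332.25) = √8527.1916 = 92.342794
L = 5.5 × 92.342794 = 507.885367
V = π·2.75² × L = 23.758294 × 507.885367 = 12066.490096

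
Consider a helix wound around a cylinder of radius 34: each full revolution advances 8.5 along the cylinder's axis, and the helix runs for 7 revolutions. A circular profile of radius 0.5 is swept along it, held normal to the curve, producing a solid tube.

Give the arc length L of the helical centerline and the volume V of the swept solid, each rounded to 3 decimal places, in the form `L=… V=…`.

L=1496.581 V=1175.412

2πR = 2π·34 = 213.628300
per-turn = √(213.628300² + 8.5²) = √(45637.0508 + 72.25) = √45709.3008 = 213.797336
L = 7 × 213.797336 = 1496.581350
V = π·0.5² × L = 0.785398 × 1496.581350 = 1175.412244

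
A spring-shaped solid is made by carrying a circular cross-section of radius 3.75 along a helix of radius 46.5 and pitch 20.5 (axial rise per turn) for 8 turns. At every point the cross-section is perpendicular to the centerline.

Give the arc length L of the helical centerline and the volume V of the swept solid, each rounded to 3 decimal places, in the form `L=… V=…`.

2πR = 2π·46.5 = 292.168117
per-turn = √(292.168117² + 20.5²) = √(85362.2085 + 420.25) = √85782.4585 = 292.886426
L = 8 × 292.886426 = 2343.091407
V = π·3.75² × L = 44.178647 × 2343.091407 = 103514.607437

L=2343.091 V=103514.607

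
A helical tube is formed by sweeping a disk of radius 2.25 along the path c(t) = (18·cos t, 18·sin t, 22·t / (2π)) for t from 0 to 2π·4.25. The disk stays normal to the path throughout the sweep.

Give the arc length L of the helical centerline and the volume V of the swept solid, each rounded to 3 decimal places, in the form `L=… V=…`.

L=489.673 V=7787.915

2πR = 2π·18 = 113.097336
per-turn = √(113.097336² + 22²) = √(12791.0073 + 484) = √13275.0073 = 115.217218
L = 4.25 × 115.217218 = 489.673176
V = π·2.25² × L = 15.904313 × 489.673176 = 7787.915367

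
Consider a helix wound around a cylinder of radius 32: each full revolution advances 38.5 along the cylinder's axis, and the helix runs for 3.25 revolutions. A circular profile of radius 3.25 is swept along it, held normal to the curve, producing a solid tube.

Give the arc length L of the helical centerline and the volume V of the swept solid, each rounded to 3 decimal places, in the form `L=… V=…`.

L=665.323 V=22077.465

2πR = 2π·32 = 201.061930
per-turn = √(201.061930² + 38.5²) = √(40425.8996 + 1482.25) = √41908.1496 = 204.714801
L = 3.25 × 204.714801 = 665.323102
V = π·3.25² × L = 33.183072 × 665.323102 = 22077.464675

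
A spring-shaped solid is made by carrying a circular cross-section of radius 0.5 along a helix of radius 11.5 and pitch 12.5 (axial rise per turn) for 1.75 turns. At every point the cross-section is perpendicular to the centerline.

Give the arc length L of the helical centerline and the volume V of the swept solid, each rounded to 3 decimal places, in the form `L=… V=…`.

2πR = 2π·11.5 = 72.256631
per-turn = √(72.256631² + 12.5²) = √(5221.0207 + 156.25) = √5377.2707 = 73.329876
L = 1.75 × 73.329876 = 128.327283
V = π·0.5² × L = 0.785398 × 128.327283 = 100.788013

L=128.327 V=100.788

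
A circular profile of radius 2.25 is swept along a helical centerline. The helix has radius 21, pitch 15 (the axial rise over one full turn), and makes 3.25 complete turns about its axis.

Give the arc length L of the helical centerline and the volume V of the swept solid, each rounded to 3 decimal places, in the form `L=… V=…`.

L=431.590 V=6864.134

2πR = 2π·21 = 131.946891
per-turn = √(131.946891² + 15²) = √(17409.9822 + 225) = √17634.9822 = 132.796770
L = 3.25 × 132.796770 = 431.589503
V = π·2.25² × L = 15.904313 × 431.589503 = 6864.134461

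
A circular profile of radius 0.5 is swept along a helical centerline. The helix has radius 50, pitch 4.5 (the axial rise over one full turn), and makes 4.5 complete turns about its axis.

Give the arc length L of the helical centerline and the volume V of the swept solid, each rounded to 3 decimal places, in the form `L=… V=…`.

L=1413.862 V=1110.444

2πR = 2π·50 = 314.159265
per-turn = √(314.159265² + 4.5²) = √(98696.0440 + 20.25) = √98716.2940 = 314.191493
L = 4.5 × 314.191493 = 1413.861717
V = π·0.5² × L = 0.785398 × 1413.861717 = 1110.444396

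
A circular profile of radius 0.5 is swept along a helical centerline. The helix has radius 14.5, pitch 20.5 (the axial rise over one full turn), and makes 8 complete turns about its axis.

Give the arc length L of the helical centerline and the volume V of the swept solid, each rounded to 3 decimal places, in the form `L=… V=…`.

L=747.073 V=586.750

2πR = 2π·14.5 = 91.106187
per-turn = √(91.106187² + 20.5²) = √(8300.3373 + 420.25) = √8720.5873 = 93.384085
L = 8 × 93.384085 = 747.072679
V = π·0.5² × L = 0.785398 × 747.072679 = 586.749510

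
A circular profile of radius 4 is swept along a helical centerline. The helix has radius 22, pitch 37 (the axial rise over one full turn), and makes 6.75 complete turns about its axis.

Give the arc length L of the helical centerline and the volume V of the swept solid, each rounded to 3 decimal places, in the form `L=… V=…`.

L=965.900 V=48551.434

2πR = 2π·22 = 138.230077
per-turn = √(138.230077² + 37²) = √(19107.5541 + 1369) = √20476.5541 = 143.096311
L = 6.75 × 143.096311 = 965.900097
V = π·4² × L = 50.265482 × 965.900097 = 48551.434374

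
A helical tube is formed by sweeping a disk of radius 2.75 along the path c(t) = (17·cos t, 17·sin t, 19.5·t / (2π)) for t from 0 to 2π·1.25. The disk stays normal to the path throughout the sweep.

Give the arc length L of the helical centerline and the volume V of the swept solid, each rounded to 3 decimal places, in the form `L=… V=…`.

2πR = 2π·17 = 106.814150
per-turn = √(106.814150² + 19.5²) = √(11409.2627 + 380.25) = √11789.5127 = 108.579522
L = 1.25 × 108.579522 = 135.724403
V = π·2.75² × L = 23.758294 × 135.724403 = 3224.580330

L=135.724 V=3224.580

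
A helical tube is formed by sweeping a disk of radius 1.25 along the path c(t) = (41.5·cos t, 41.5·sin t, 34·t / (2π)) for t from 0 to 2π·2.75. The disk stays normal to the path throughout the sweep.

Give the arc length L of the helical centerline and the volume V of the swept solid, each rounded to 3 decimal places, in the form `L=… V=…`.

2πR = 2π·41.5 = 260.752190
per-turn = √(260.752190² + 34²) = √(67991.7047 + 1156) = √69147.7047 = 262.959512
L = 2.75 × 262.959512 = 723.138657
V = π·1.25² × L = 4.908739 × 723.138657 = 3549.698581

L=723.139 V=3549.699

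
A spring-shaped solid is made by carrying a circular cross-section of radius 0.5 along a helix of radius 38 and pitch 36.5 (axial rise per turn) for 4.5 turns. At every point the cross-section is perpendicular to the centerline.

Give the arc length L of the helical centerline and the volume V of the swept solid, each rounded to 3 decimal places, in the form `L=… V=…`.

L=1086.907 V=853.655

2πR = 2π·38 = 238.761042
per-turn = √(238.761042² + 36.5²) = √(57006.8350 + 1332.25) = √58339.0850 = 241.534853
L = 4.5 × 241.534853 = 1086.906837
V = π·0.5² × L = 0.785398 × 1086.906837 = 853.654633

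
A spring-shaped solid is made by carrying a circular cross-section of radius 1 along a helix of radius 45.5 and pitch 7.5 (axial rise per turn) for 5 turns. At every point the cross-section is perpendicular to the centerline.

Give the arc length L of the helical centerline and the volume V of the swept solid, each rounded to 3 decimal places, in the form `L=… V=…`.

L=1429.916 V=4492.215

2πR = 2π·45.5 = 285.884931
per-turn = √(285.884931² + 7.5²) = √(81730.1940 + 56.25) = √81786.4440 = 285.983293
L = 5 × 285.983293 = 1429.916466
V = π·1² × L = 3.141593 × 1429.916466 = 4492.215066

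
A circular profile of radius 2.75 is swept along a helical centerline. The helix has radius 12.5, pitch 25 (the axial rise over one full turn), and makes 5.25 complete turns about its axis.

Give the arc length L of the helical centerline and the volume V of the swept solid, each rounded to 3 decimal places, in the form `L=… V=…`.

2πR = 2π·12.5 = 78.539816
per-turn = √(78.539816² + 25²) = √(6168.5028 + 625) = √6793.5028 = 82.422708
L = 5.25 × 82.422708 = 432.719216
V = π·2.75² × L = 23.758294 × 432.719216 = 10280.670536

L=432.719 V=10280.671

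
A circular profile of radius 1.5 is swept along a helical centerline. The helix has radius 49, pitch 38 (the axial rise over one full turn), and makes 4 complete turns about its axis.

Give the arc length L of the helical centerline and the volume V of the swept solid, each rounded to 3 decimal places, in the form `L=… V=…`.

L=1240.849 V=8771.047

2πR = 2π·49 = 307.876080
per-turn = √(307.876080² + 38²) = √(94787.6807 + 1444) = √96231.6807 = 310.212315
L = 4 × 310.212315 = 1240.849262
V = π·1.5² × L = 7.068583 × 1240.849262 = 8771.046582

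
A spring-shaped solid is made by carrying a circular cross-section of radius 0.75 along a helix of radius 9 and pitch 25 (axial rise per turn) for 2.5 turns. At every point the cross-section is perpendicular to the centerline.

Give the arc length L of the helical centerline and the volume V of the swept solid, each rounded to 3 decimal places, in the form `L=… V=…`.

2πR = 2π·9 = 56.548668
per-turn = √(56.548668² + 25²) = √(3197.7518 + 625) = √3822.7518 = 61.828406
L = 2.5 × 61.828406 = 154.571016
V = π·0.75² × L = 1.767146 × 154.571016 = 273.149532

L=154.571 V=273.150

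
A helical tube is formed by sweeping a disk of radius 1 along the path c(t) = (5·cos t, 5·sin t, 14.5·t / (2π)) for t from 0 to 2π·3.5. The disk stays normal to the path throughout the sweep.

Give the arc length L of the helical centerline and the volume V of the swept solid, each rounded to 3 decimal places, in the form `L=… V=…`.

L=121.103 V=380.455

2πR = 2π·5 = 31.415927
per-turn = √(31.415927² + 14.5²) = √(986.9604 + 210.25) = √1197.2104 = 34.600729
L = 3.5 × 34.600729 = 121.102551
V = π·1² × L = 3.141593 × 121.102551 = 380.454885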